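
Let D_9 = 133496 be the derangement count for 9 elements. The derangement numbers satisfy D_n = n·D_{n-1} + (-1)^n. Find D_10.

D_10 = 10·133496 + 1 = 1334961.

1334961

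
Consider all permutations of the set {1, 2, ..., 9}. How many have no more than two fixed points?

Sum C(9,i)·!(9-i) for i = 0..2:
  i=0: C(9,0)·!9 = 1·133496 = 133496
  i=1: C(9,1)·!8 = 9·14833 = 133497
  i=2: C(9,2)·!7 = 36·1854 = 66744
Total = 333737.

333737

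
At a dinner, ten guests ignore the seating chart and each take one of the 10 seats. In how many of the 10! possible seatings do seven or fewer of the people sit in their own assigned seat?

3628754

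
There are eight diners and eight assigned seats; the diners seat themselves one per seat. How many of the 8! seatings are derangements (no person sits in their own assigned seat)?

14833

By inclusion-exclusion, !8 = Σ (-1)^k · 8!/k! for k=0..8
= 8! - 8!/1! + 8!/2! - 8!/3! + 8!/4! - 8!/5! + 8!/6! - 8!/7! + 8!/8!
= 40320 - 40320 + 20160 - 6720 + 1680 - 336 + 56 - 8 + 1
= 14833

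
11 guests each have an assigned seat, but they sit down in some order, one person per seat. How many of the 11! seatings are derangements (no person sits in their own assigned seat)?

14684570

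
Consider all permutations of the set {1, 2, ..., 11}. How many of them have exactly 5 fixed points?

Choose which 5 of the 11 are fixed: C(11,5) = 462.
The other 6 form a derangement: !6 = 265.
Total: 462 × 265 = 122430.

122430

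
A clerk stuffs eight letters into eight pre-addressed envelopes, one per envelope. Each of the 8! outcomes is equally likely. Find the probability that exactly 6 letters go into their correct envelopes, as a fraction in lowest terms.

1/1440

Favorable outcomes: C(8,6)·!2 = 28·1 = 28.
Total outcomes: 8! = 40320.
Probability = 28/40320 = 1/1440.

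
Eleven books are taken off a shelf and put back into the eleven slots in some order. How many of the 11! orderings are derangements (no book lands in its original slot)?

14684570

!11 = 11! · Σ_{k=0}^{11} (-1)^k/k!
= 11! - 11!/1! + 11!/2! - 11!/3! + 11!/4! - 11!/5! + 11!/6! - 11!/7! + 11!/8! - 11!/9! + 11!/10! - 11!/11!
= 39916800 - 39916800 + 19958400 - 6652800 + 1663200 - 332640 + 55440 - 7920 + 990 - 110 + 11 - 1
= 14684570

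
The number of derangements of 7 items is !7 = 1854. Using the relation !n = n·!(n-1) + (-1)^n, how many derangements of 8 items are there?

14833

!8 = 8·1854 + 1 = 14833.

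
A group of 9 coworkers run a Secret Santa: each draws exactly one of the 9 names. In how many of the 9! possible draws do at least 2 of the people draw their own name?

Sum C(9,i)·!(9-i) for i = 2..9:
  i=2: C(9,2)·!7 = 36·1854 = 66744
  i=3: C(9,3)·!6 = 84·265 = 22260
  i=4: C(9,4)·!5 = 126·44 = 5544
  i=5: C(9,5)·!4 = 126·9 = 1134
  i=6: C(9,6)·!3 = 84·2 = 168
  i=7: C(9,7)·!2 = 36·1 = 36
  i=8: C(9,8)·!1 = 9·0 = 0
  i=9: C(9,9)·!0 = 1·1 = 1
Total = 95887.

95887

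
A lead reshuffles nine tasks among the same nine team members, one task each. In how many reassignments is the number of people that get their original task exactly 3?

22260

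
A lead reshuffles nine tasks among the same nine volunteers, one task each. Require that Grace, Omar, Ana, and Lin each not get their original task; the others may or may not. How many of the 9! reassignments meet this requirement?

229080

Inclusion-exclusion on the 4 forbidden self-matches:
Σ_{j=0}^{4} (-1)^j C(4,j)(9-j)!
= C(4,0)·9! - C(4,1)·8! + C(4,2)·7! - C(4,3)·6! + C(4,4)·5!
= 362880 - 161280 + 30240 - 2880 + 120
= 229080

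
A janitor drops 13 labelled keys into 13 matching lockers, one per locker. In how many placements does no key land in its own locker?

2290792932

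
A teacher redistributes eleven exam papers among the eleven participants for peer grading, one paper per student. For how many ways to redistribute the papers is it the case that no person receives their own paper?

!11 = 11! · Σ_{k=0}^{11} (-1)^k/k!
= 11! - 11!/1! + 11!/2! - 11!/3! + 11!/4! - 11!/5! + 11!/6! - 11!/7! + 11!/8! - 11!/9! + 11!/10! - 11!/11!
= 39916800 - 39916800 + 19958400 - 6652800 + 1663200 - 332640 + 55440 - 7920 + 990 - 110 + 11 - 1
= 14684570

14684570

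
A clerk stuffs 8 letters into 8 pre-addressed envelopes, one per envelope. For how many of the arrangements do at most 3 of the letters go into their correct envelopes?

39549

# with exactly i fixed is C(8,i)·!(8-i); sum over i=0..3:
  i=0: C(8,0)·!8 = 1·14833 = 14833
  i=1: C(8,1)·!7 = 8·1854 = 14832
  i=2: C(8,2)·!6 = 28·265 = 7420
  i=3: C(8,3)·!5 = 56·44 = 2464
Total = 39549.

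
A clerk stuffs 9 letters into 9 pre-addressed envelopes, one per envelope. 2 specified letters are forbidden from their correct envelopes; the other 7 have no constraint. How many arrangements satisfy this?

Let A_j be the event that the j-th constrained one is fixed. By inclusion-exclusion over the 2 events:
Σ_{j=0}^{2} (-1)^j C(2,j)(9-j)!
= C(2,0)·9! - C(2,1)·8! + C(2,2)·7!
= 362880 - 80640 + 5040
= 287280

287280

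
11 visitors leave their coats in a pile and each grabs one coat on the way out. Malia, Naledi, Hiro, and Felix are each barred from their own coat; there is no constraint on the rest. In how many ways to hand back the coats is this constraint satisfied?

27422640

Inclusion-exclusion on the 4 forbidden self-matches:
Σ_{j=0}^{4} (-1)^j C(4,j)(11-j)!
= C(4,0)·11! - C(4,1)·10! + C(4,2)·9! - C(4,3)·8! + C(4,4)·7!
= 39916800 - 14515200 + 2177280 - 161280 + 5040
= 27422640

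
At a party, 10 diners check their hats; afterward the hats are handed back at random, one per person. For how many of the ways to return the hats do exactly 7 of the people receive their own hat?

240

Pick the 7 fixed positions: C(10,7) = 120 ways.
The remaining 3 must be deranged: !3 = 2.
Total: 120 × 2 = 240.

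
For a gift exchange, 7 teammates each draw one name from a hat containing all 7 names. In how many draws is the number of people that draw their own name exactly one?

1855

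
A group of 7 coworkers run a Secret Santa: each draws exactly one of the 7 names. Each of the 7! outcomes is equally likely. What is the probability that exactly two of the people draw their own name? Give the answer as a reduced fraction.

Favorable outcomes: C(7,2)·!5 = 21·44 = 924.
Total outcomes: 7! = 5040.
Probability = 924/5040 = 11/60.

11/60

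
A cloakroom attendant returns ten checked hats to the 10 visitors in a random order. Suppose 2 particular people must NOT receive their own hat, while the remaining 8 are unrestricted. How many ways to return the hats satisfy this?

Let A_j be the event that the j-th constrained one is fixed. By inclusion-exclusion over the 2 events:
Σ_{j=0}^{2} (-1)^j C(2,j)(10-j)!
= C(2,0)·10! - C(2,1)·9! + C(2,2)·8!
= 3628800 - 725760 + 40320
= 2943360

2943360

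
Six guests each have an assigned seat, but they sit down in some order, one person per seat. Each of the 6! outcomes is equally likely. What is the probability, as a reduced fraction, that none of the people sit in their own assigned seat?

53/144

Favorable outcomes: !6 = 265.
Total outcomes: 6! = 720.
Probability = 265/720 = 53/144.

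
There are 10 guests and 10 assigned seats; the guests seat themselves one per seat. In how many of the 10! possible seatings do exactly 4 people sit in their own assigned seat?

Pick the 4 fixed positions: C(10,4) = 210 ways.
The other 6 form a derangement: !6 = 265.
Total: 210 × 265 = 55650.

55650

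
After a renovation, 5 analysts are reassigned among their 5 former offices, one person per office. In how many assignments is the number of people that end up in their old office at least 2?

Sum C(5,i)·!(5-i) for i = 2..5:
  i=2: C(5,2)·!3 = 10·2 = 20
  i=3: C(5,3)·!2 = 10·1 = 10
  i=4: C(5,4)·!1 = 5·0 = 0
  i=5: C(5,5)·!0 = 1·1 = 1
Total = 31.

31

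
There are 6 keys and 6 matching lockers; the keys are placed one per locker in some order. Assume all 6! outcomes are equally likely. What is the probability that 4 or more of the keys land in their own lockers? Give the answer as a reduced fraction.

1/45

Favorable outcomes: Σ_{i≥4} C(6,i)·!(6-i) = 15·1 + 6·0 + 1·1 = 16.
Total outcomes: 6! = 720.
Probability = 16/720 = 1/45.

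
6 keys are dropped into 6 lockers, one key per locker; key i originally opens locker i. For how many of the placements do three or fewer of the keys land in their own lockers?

# with exactly i fixed is C(6,i)·!(6-i); sum over i=0..3:
  i=0: C(6,0)·!6 = 1·265 = 265
  i=1: C(6,1)·!5 = 6·44 = 264
  i=2: C(6,2)·!4 = 15·9 = 135
  i=3: C(6,3)·!3 = 20·2 = 40
Total = 704.

704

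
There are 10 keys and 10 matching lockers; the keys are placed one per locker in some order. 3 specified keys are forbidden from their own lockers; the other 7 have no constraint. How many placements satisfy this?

2656080

Let A_j be the event that the j-th constrained one is fixed. By inclusion-exclusion over the 3 events:
Σ_{j=0}^{3} (-1)^j C(3,j)(10-j)!
= C(3,0)·10! - C(3,1)·9! + C(3,2)·8! - C(3,3)·7!
= 3628800 - 1088640 + 120960 - 5040
= 2656080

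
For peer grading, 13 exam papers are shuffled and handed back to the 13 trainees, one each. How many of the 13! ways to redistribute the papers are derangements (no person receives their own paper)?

2290792932

Use !n = (n-1)(!(n-1) + !(n-2)).
!13 = 12·(176214841 + 14684570) = 12·190899411 = 2290792932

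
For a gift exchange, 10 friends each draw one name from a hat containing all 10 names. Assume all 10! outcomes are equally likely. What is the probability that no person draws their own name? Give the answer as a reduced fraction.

16481/44800

Favorable outcomes: !10 = 1334961.
Total outcomes: 10! = 3628800.
Probability = 1334961/3628800 = 16481/44800.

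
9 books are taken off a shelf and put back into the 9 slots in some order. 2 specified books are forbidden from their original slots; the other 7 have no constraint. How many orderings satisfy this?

287280

Inclusion-exclusion on the 2 forbidden self-matches:
Σ_{j=0}^{2} (-1)^j C(2,j)(9-j)!
= C(2,0)·9! - C(2,1)·8! + C(2,2)·7!
= 362880 - 80640 + 5040
= 287280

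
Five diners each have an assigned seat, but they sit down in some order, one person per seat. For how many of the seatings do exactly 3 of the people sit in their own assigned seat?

10

Choose which 3 of the 5 are fixed: C(5,3) = 10.
The other 2 form a derangement: !2 = 1.
Total: 10 × 1 = 10.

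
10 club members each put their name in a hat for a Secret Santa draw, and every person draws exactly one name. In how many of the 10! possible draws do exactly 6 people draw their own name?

Choose which 6 of the 10 are fixed: C(10,6) = 210.
The other 4 form a derangement: !4 = 9.
Total: 210 × 9 = 1890.

1890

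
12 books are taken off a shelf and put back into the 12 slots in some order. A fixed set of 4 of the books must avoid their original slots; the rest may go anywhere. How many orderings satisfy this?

339696000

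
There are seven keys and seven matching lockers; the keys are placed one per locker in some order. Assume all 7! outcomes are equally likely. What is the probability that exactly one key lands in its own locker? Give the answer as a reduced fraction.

Favorable outcomes: C(7,1)·!6 = 7·265 = 1855.
Total outcomes: 7! = 5040.
Probability = 1855/5040 = 53/144.

53/144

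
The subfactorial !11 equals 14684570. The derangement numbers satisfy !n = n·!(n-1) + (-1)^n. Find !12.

176214841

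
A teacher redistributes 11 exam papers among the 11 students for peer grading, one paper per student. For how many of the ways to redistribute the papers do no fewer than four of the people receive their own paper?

757934

# with exactly i fixed is C(11,i)·!(11-i); sum over i=4..11:
  i=4: C(11,4)·!7 = 330·1854 = 611820
  i=5: C(11,5)·!6 = 462·265 = 122430
  i=6: C(11,6)·!5 = 462·44 = 20328
  i=7: C(11,7)·!4 = 330·9 = 2970
  i=8: C(11,8)·!3 = 165·2 = 330
  i=9: C(11,9)·!2 = 55·1 = 55
  i=10: C(11,10)·!1 = 11·0 = 0
  i=11: C(11,11)·!0 = 1·1 = 1
Total = 757934.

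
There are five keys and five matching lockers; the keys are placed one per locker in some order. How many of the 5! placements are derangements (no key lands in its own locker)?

The number of derangements of 5 is !5 = Σ_{k=0}^{5} (-1)^k·5!/k!
= 5! - 5!/1! + 5!/2! - 5!/3! + 5!/4! - 5!/5!
= 120 - 120 + 60 - 20 + 5 - 1
= 44

44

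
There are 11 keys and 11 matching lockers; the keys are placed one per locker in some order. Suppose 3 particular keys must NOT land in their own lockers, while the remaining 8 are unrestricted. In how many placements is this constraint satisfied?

30078720

Let A_j be the event that the j-th constrained one is fixed. By inclusion-exclusion over the 3 events:
Σ_{j=0}^{3} (-1)^j C(3,j)(11-j)!
= C(3,0)·11! - C(3,1)·10! + C(3,2)·9! - C(3,3)·8!
= 39916800 - 10886400 + 1088640 - 40320
= 30078720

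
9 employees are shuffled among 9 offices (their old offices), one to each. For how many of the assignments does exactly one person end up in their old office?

Choose which one of the 9 is fixed: C(9,1) = 9.
The remaining 8 must be deranged: !8 = 14833.
Total: 9 × 14833 = 133497.

133497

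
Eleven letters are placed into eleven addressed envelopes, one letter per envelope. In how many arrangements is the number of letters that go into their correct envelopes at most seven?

39916414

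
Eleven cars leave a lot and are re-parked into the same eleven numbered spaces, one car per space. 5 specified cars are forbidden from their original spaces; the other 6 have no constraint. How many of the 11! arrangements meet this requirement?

25022880

Inclusion-exclusion on the 5 forbidden self-matches:
Σ_{j=0}^{5} (-1)^j C(5,j)(11-j)!
= C(5,0)·11! - C(5,1)·10! + C(5,2)·9! - C(5,3)·8! + C(5,4)·7! - C(5,5)·6!
= 39916800 - 18144000 + 3628800 - 403200 + 25200 - 720
= 25022880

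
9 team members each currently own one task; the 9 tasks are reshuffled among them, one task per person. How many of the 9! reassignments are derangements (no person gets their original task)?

By inclusion-exclusion, !9 = Σ (-1)^k · 9!/k! for k=0..9
= 9! - 9!/1! + 9!/2! - 9!/3! + 9!/4! - 9!/5! + 9!/6! - 9!/7! + 9!/8! - 9!/9!
= 362880 - 362880 + 181440 - 60480 + 15120 - 3024 + 504 - 72 + 9 - 1
= 133496

133496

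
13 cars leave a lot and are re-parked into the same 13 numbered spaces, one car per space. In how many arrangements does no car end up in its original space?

2290792932

!13 is the nearest integer to 13!/e.
13! = 6227020800, and 6227020800/e ≈ 2290792932.07, so !13 = 2290792932.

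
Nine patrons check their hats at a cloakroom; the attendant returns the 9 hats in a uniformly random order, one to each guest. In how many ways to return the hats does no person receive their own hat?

!9 = 9! · Σ_{k=0}^{9} (-1)^k/k!
= 9! - 9!/1! + 9!/2! - 9!/3! + 9!/4! - 9!/5! + 9!/6! - 9!/7! + 9!/8! - 9!/9!
= 362880 - 362880 + 181440 - 60480 + 15120 - 3024 + 504 - 72 + 9 - 1
= 133496

133496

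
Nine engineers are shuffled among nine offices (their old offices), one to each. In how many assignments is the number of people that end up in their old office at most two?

333737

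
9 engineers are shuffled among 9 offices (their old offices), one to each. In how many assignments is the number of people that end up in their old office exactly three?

Choose which 3 of the 9 are fixed: C(9,3) = 84.
The other 6 form a derangement: !6 = 265.
Total: 84 × 265 = 22260.

22260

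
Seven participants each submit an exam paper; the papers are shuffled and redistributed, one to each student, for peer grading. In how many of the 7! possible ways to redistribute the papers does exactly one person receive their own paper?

1855

Pick the single fixed position: C(7,1) = 7 ways.
The other 6 form a derangement: !6 = 265.
Total: 7 × 265 = 1855.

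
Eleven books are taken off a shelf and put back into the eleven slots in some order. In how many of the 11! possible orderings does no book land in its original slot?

14684570

The subfactorial !11 = [11!/e] (nearest integer).
11! = 39916800, and 39916800/e ≈ 14684570.08, so !11 = 14684570.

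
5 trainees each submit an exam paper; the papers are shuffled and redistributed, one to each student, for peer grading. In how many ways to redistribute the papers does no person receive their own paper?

44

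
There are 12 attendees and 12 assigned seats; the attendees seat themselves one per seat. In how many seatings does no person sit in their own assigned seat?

The number of derangements of 12 is !12 = Σ_{k=0}^{12} (-1)^k·12!/k!
= 12! - 12!/1! + 12!/2! - 12!/3! + 12!/4! - 12!/5! + 12!/6! - 12!/7! + 12!/8! - 12!/9! + 12!/10! - 12!/11! + 12!/12!
= 479001600 - 479001600 + 239500800 - 79833600 + 19958400 - 3991680 + 665280 - 95040 + 11880 - 1320 + 132 - 12 + 1
= 176214841

176214841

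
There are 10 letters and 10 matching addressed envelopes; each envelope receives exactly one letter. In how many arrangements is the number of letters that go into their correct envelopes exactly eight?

45

Choose which 8 of the 10 are fixed: C(10,8) = 45.
The remaining 2 must be deranged: !2 = 1.
Total: 45 × 1 = 45.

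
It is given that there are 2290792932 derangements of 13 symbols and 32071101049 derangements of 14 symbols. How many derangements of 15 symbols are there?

481066515734

!15 = (15-1)·(!14 + !13) = 14·(32071101049 + 2290792932) = 14·34361893981 = 481066515734.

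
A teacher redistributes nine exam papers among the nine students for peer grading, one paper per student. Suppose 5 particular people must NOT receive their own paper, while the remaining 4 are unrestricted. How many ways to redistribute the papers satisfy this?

Let A_j be the event that the j-th constrained one is fixed. By inclusion-exclusion over the 5 events:
Σ_{j=0}^{5} (-1)^j C(5,j)(9-j)!
= C(5,0)·9! - C(5,1)·8! + C(5,2)·7! - C(5,3)·6! + C(5,4)·5! - C(5,5)·4!
= 362880 - 201600 + 50400 - 7200 + 600 - 24
= 205056

205056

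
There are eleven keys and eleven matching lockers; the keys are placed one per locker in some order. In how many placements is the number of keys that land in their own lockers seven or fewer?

Sum C(11,i)·!(11-i) for i = 0..7:
  i=0: C(11,0)·!11 = 1·14684570 = 14684570
  i=1: C(11,1)·!10 = 11·1334961 = 14684571
  i=2: C(11,2)·!9 = 55·133496 = 7342280
  i=3: C(11,3)·!8 = 165·14833 = 2447445
  i=4: C(11,4)·!7 = 330·1854 = 611820
  i=5: C(11,5)·!6 = 462·265 = 122430
  i=6: C(11,6)·!5 = 462·44 = 20328
  i=7: C(11,7)·!4 = 330·9 = 2970
Total = 39916414.

39916414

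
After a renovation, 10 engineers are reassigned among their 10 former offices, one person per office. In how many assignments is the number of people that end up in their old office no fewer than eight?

46

Sum C(10,i)·!(10-i) for i = 8..10:
  i=8: C(10,8)·!2 = 45·1 = 45
  i=9: C(10,9)·!1 = 10·0 = 0
  i=10: C(10,10)·!0 = 1·1 = 1
Total = 46.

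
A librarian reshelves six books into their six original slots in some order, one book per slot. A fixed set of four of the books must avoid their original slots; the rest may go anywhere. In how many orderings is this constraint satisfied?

Let A_j be the event that the j-th constrained one is fixed. By inclusion-exclusion over the 4 events:
Σ_{j=0}^{4} (-1)^j C(4,j)(6-j)!
= C(4,0)·6! - C(4,1)·5! + C(4,2)·4! - C(4,3)·3! + C(4,4)·2!
= 720 - 480 + 144 - 24 + 2
= 362

362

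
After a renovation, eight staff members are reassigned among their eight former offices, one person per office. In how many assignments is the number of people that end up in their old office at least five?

141

# with exactly i fixed is C(8,i)·!(8-i); sum over i=5..8:
  i=5: C(8,5)·!3 = 56·2 = 112
  i=6: C(8,6)·!2 = 28·1 = 28
  i=7: C(8,7)·!1 = 8·0 = 0
  i=8: C(8,8)·!0 = 1·1 = 1
Total = 141.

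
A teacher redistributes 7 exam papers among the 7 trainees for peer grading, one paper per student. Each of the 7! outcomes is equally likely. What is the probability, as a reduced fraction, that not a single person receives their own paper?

103/280

Favorable outcomes: !7 = 1854.
Total outcomes: 7! = 5040.
Probability = 1854/5040 = 103/280.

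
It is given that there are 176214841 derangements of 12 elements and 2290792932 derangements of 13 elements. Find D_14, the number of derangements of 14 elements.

32071101049

D_14 = (14-1)·(D_13 + D_12) = 13·(2290792932 + 176214841) = 13·2467007773 = 32071101049.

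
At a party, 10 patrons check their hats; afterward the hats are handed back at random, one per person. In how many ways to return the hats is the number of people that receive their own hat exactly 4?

55650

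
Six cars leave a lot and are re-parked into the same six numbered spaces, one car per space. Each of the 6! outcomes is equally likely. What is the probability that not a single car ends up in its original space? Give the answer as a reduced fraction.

Favorable outcomes: !6 = 265.
Total outcomes: 6! = 720.
Probability = 265/720 = 53/144.

53/144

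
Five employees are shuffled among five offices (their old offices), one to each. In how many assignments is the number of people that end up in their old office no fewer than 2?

Sum C(5,i)·!(5-i) for i = 2..5:
  i=2: C(5,2)·!3 = 10·2 = 20
  i=3: C(5,3)·!2 = 10·1 = 10
  i=4: C(5,4)·!1 = 5·0 = 0
  i=5: C(5,5)·!0 = 1·1 = 1
Total = 31.

31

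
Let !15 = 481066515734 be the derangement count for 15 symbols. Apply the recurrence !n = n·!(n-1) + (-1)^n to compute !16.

7697064251745

!16 = 16·481066515734 + 1 = 7697064251745.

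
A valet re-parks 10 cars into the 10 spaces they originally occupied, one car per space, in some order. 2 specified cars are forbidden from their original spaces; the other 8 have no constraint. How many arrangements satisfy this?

Let A_j be the event that the j-th constrained one is fixed. By inclusion-exclusion over the 2 events:
Σ_{j=0}^{2} (-1)^j C(2,j)(10-j)!
= C(2,0)·10! - C(2,1)·9! + C(2,2)·8!
= 3628800 - 725760 + 40320
= 2943360

2943360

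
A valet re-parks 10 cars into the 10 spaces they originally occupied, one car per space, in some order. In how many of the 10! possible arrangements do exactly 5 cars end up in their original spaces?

11088

Pick the 5 fixed positions: C(10,5) = 252 ways.
The remaining 5 must be deranged: !5 = 44.
Total: 252 × 44 = 11088.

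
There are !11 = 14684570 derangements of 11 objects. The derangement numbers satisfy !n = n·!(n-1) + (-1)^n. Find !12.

176214841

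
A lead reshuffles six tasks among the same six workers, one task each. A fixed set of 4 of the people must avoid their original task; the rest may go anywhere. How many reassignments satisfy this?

362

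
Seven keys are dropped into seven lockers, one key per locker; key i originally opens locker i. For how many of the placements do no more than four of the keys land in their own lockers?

# with exactly i fixed is C(7,i)·!(7-i); sum over i=0..4:
  i=0: C(7,0)·!7 = 1·1854 = 1854
  i=1: C(7,1)·!6 = 7·265 = 1855
  i=2: C(7,2)·!5 = 21·44 = 924
  i=3: C(7,3)·!4 = 35·9 = 315
  i=4: C(7,4)·!3 = 35·2 = 70
Total = 5018.

5018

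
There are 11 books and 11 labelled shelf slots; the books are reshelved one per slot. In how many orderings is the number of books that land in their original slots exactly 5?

Pick the 5 fixed positions: C(11,5) = 462 ways.
The remaining 6 must be deranged: !6 = 265.
Total: 462 × 265 = 122430.

122430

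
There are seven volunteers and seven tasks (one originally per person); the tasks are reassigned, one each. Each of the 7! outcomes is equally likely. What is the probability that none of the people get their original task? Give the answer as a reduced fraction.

103/280

Favorable outcomes: !7 = 1854.
Total outcomes: 7! = 5040.
Probability = 1854/5040 = 103/280.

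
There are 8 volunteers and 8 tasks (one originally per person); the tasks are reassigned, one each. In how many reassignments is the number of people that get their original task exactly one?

14832

Choose which one of the 8 is fixed: C(8,1) = 8.
The remaining 7 must be deranged: !7 = 1854.
Total: 8 × 1854 = 14832.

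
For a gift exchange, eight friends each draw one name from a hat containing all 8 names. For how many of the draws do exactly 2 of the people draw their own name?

Choose which 2 of the 8 are fixed: C(8,2) = 28.
The other 6 form a derangement: !6 = 265.
Total: 28 × 265 = 7420.

7420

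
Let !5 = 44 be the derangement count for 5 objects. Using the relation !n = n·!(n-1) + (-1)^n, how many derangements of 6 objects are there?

!6 = 6·44 + 1 = 265.

265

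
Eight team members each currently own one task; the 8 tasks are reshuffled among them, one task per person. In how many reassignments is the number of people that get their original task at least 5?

# with exactly i fixed is C(8,i)·!(8-i); sum over i=5..8:
  i=5: C(8,5)·!3 = 56·2 = 112
  i=6: C(8,6)·!2 = 28·1 = 28
  i=7: C(8,7)·!1 = 8·0 = 0
  i=8: C(8,8)·!0 = 1·1 = 1
Total = 141.

141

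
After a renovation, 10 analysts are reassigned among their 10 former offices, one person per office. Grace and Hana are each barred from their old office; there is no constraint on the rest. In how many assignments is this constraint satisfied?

2943360

Inclusion-exclusion on the 2 forbidden self-matches:
Σ_{j=0}^{2} (-1)^j C(2,j)(10-j)!
= C(2,0)·10! - C(2,1)·9! + C(2,2)·8!
= 3628800 - 725760 + 40320
= 2943360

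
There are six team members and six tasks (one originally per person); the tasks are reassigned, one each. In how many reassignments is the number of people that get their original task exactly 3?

Choose which 3 of the 6 are fixed: C(6,3) = 20.
The other 3 form a derangement: !3 = 2.
Total: 20 × 2 = 40.

40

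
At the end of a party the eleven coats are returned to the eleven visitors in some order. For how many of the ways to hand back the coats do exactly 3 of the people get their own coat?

Pick the 3 fixed positions: C(11,3) = 165 ways.
The remaining 8 must be deranged: !8 = 14833.
Total: 165 × 14833 = 2447445.

2447445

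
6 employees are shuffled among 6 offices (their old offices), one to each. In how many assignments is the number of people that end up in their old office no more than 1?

Sum C(6,i)·!(6-i) for i = 0..1:
  i=0: C(6,0)·!6 = 1·265 = 265
  i=1: C(6,1)·!5 = 6·44 = 264
Total = 529.

529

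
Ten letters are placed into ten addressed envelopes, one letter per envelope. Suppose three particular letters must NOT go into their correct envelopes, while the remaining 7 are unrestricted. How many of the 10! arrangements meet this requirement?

Let A_j be the event that the j-th constrained one is fixed. By inclusion-exclusion over the 3 events:
Σ_{j=0}^{3} (-1)^j C(3,j)(10-j)!
= C(3,0)·10! - C(3,1)·9! + C(3,2)·8! - C(3,3)·7!
= 3628800 - 1088640 + 120960 - 5040
= 2656080

2656080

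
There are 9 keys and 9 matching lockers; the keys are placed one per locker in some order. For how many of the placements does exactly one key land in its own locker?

133497

Pick the single fixed position: C(9,1) = 9 ways.
The other 8 form a derangement: !8 = 14833.
Total: 9 × 14833 = 133497.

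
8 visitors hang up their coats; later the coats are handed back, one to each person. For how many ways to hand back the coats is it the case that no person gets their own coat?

By inclusion-exclusion, !8 = Σ (-1)^k · 8!/k! for k=0..8
= 8! - 8!/1! + 8!/2! - 8!/3! + 8!/4! - 8!/5! + 8!/6! - 8!/7! + 8!/8!
= 40320 - 40320 + 20160 - 6720 + 1680 - 336 + 56 - 8 + 1
= 14833

14833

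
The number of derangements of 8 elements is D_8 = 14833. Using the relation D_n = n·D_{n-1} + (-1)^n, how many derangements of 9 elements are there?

133496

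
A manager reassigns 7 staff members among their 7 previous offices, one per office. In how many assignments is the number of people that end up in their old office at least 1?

# with exactly i fixed is C(7,i)·!(7-i); sum over i=1..7:
  i=1: C(7,1)·!6 = 7·265 = 1855
  i=2: C(7,2)·!5 = 21·44 = 924
  i=3: C(7,3)·!4 = 35·9 = 315
  i=4: C(7,4)·!3 = 35·2 = 70
  i=5: C(7,5)·!2 = 21·1 = 21
  i=6: C(7,6)·!1 = 7·0 = 0
  i=7: C(7,7)·!0 = 1·1 = 1
Total = 3186.

3186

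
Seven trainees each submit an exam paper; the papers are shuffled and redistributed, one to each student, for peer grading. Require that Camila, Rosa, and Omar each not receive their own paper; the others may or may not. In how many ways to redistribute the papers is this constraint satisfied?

3216

Let A_j be the event that the j-th constrained one is fixed. By inclusion-exclusion over the 3 events:
Σ_{j=0}^{3} (-1)^j C(3,j)(7-j)!
= C(3,0)·7! - C(3,1)·6! + C(3,2)·5! - C(3,3)·4!
= 5040 - 2160 + 360 - 24
= 3216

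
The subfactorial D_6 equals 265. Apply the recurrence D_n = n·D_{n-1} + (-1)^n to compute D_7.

D_7 = 7·265 - 1 = 1854.

1854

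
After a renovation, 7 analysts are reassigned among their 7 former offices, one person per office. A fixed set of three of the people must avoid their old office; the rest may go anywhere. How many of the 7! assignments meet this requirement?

3216

Let A_j be the event that the j-th constrained one is fixed. By inclusion-exclusion over the 3 events:
Σ_{j=0}^{3} (-1)^j C(3,j)(7-j)!
= C(3,0)·7! - C(3,1)·6! + C(3,2)·5! - C(3,3)·4!
= 5040 - 2160 + 360 - 24
= 3216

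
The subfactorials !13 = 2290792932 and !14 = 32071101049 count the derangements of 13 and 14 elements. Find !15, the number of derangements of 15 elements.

!15 = (15-1)·(!14 + !13) = 14·(32071101049 + 2290792932) = 14·34361893981 = 481066515734.

481066515734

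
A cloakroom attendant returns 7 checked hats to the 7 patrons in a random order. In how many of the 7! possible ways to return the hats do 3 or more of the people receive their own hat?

407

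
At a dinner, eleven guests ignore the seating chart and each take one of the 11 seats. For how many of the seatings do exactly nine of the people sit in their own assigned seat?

Choose which 9 of the 11 are fixed: C(11,9) = 55.
The other 2 form a derangement: !2 = 1.
Total: 55 × 1 = 55.

55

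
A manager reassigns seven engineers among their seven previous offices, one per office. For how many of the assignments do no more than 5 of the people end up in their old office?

# with exactly i fixed is C(7,i)·!(7-i); sum over i=0..5:
  i=0: C(7,0)·!7 = 1·1854 = 1854
  i=1: C(7,1)·!6 = 7·265 = 1855
  i=2: C(7,2)·!5 = 21·44 = 924
  i=3: C(7,3)·!4 = 35·9 = 315
  i=4: C(7,4)·!3 = 35·2 = 70
  i=5: C(7,5)·!2 = 21·1 = 21
Total = 5039.

5039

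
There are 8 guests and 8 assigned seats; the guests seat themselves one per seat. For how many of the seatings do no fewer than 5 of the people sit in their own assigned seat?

141

# with exactly i fixed is C(8,i)·!(8-i); sum over i=5..8:
  i=5: C(8,5)·!3 = 56·2 = 112
  i=6: C(8,6)·!2 = 28·1 = 28
  i=7: C(8,7)·!1 = 8·0 = 0
  i=8: C(8,8)·!0 = 1·1 = 1
Total = 141.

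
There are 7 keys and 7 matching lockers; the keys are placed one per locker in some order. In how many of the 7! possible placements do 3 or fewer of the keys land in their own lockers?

4948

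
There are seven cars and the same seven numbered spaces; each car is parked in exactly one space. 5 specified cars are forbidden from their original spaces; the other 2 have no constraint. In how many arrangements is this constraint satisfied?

Inclusion-exclusion on the 5 forbidden self-matches:
Σ_{j=0}^{5} (-1)^j C(5,j)(7-j)!
= C(5,0)·7! - C(5,1)·6! + C(5,2)·5! - C(5,3)·4! + C(5,4)·3! - C(5,5)·2!
= 5040 - 3600 + 1200 - 240 + 30 - 2
= 2428

2428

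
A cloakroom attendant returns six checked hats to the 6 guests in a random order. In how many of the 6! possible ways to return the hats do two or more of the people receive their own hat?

Sum C(6,i)·!(6-i) for i = 2..6:
  i=2: C(6,2)·!4 = 15·9 = 135
  i=3: C(6,3)·!3 = 20·2 = 40
  i=4: C(6,4)·!2 = 15·1 = 15
  i=5: C(6,5)·!1 = 6·0 = 0
  i=6: C(6,6)·!0 = 1·1 = 1
Total = 191.

191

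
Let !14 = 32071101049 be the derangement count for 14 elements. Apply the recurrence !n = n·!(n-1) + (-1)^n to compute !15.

!15 = 15·32071101049 - 1 = 481066515734.

481066515734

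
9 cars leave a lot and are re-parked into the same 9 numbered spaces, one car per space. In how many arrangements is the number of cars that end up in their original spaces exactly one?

Pick the single fixed position: C(9,1) = 9 ways.
The other 8 form a derangement: !8 = 14833.
Total: 9 × 14833 = 133497.

133497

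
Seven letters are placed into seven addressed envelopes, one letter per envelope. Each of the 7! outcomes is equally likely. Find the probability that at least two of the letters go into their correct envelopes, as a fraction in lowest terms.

1331/5040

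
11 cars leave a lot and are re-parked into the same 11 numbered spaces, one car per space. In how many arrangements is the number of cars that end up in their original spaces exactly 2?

7342280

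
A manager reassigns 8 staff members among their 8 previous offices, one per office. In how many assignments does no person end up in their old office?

!8 = 8! · Σ_{k=0}^{8} (-1)^k/k!
= 8! - 8!/1! + 8!/2! - 8!/3! + 8!/4! - 8!/5! + 8!/6! - 8!/7! + 8!/8!
= 40320 - 40320 + 20160 - 6720 + 1680 - 336 + 56 - 8 + 1
= 14833

14833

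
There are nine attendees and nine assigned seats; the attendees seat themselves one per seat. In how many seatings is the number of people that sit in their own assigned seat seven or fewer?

Sum C(9,i)·!(9-i) for i = 0..7:
  i=0: C(9,0)·!9 = 1·133496 = 133496
  i=1: C(9,1)·!8 = 9·14833 = 133497
  i=2: C(9,2)·!7 = 36·1854 = 66744
  i=3: C(9,3)·!6 = 84·265 = 22260
  i=4: C(9,4)·!5 = 126·44 = 5544
  i=5: C(9,5)·!4 = 126·9 = 1134
  i=6: C(9,6)·!3 = 84·2 = 168
  i=7: C(9,7)·!2 = 36·1 = 36
Total = 362879.

362879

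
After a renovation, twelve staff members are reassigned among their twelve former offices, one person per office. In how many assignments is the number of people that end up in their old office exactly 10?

66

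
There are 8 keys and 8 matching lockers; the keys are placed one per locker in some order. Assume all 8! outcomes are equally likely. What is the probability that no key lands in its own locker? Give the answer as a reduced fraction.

Favorable outcomes: !8 = 14833.
Total outcomes: 8! = 40320.
Probability = 14833/40320 = 2119/5760.

2119/5760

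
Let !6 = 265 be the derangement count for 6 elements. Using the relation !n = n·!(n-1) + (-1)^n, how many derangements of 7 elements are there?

1854

!7 = 7·265 - 1 = 1854.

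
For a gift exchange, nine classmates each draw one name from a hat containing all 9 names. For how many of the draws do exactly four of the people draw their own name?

5544

Pick the 4 fixed positions: C(9,4) = 126 ways.
The remaining 5 must be deranged: !5 = 44.
Total: 126 × 44 = 5544.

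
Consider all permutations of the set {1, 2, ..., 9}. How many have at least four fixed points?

# with exactly i fixed is C(9,i)·!(9-i); sum over i=4..9:
  i=4: C(9,4)·!5 = 126·44 = 5544
  i=5: C(9,5)·!4 = 126·9 = 1134
  i=6: C(9,6)·!3 = 84·2 = 168
  i=7: C(9,7)·!2 = 36·1 = 36
  i=8: C(9,8)·!1 = 9·0 = 0
  i=9: C(9,9)·!0 = 1·1 = 1
Total = 6883.

6883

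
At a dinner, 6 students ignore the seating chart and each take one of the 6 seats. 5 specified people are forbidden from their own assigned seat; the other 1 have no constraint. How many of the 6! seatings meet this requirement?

Let A_j be the event that the j-th constrained one is fixed. By inclusion-exclusion over the 5 events:
Σ_{j=0}^{5} (-1)^j C(5,j)(6-j)!
= C(5,0)·6! - C(5,1)·5! + C(5,2)·4! - C(5,3)·3! + C(5,4)·2! - C(5,5)·1!
= 720 - 600 + 240 - 60 + 10 - 1
= 309

309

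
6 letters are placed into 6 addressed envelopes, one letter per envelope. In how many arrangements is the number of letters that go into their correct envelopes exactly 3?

40

Choose which 3 of the 6 are fixed: C(6,3) = 20.
The other 3 form a derangement: !3 = 2.
Total: 20 × 2 = 40.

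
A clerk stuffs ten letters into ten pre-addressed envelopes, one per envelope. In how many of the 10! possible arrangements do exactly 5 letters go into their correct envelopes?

Choose which 5 of the 10 are fixed: C(10,5) = 252.
The remaining 5 must be deranged: !5 = 44.
Total: 252 × 44 = 11088.

11088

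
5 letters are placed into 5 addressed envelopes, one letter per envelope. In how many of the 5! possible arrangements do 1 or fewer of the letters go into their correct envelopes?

Sum C(5,i)·!(5-i) for i = 0..1:
  i=0: C(5,0)·!5 = 1·44 = 44
  i=1: C(5,1)·!4 = 5·9 = 45
Total = 89.

89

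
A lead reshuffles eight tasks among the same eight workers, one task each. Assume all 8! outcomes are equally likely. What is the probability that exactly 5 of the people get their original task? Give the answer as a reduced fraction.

1/360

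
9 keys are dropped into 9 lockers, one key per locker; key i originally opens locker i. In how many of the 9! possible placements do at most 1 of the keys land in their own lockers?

# with exactly i fixed is C(9,i)·!(9-i); sum over i=0..1:
  i=0: C(9,0)·!9 = 1·133496 = 133496
  i=1: C(9,1)·!8 = 9·14833 = 133497
Total = 266993.

266993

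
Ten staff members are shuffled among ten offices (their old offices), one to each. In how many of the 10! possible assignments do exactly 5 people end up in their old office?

11088

Choose which 5 of the 10 are fixed: C(10,5) = 252.
The other 5 form a derangement: !5 = 44.
Total: 252 × 44 = 11088.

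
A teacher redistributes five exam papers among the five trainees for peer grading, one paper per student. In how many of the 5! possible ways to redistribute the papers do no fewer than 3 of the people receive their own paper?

Sum C(5,i)·!(5-i) for i = 3..5:
  i=3: C(5,3)·!2 = 10·1 = 10
  i=4: C(5,4)·!1 = 5·0 = 0
  i=5: C(5,5)·!0 = 1·1 = 1
Total = 11.

11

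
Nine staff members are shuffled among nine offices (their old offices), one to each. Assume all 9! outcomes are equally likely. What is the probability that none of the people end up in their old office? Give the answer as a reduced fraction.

16687/45360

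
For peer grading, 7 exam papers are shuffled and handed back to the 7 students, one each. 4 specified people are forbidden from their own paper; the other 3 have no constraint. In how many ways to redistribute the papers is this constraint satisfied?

Inclusion-exclusion on the 4 forbidden self-matches:
Σ_{j=0}^{4} (-1)^j C(4,j)(7-j)!
= C(4,0)·7! - C(4,1)·6! + C(4,2)·5! - C(4,3)·4! + C(4,4)·3!
= 5040 - 2880 + 720 - 96 + 6
= 2790

2790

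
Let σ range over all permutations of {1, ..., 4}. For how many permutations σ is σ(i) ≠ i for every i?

9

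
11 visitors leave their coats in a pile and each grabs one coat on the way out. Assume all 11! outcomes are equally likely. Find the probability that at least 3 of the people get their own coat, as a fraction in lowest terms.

3205379/39916800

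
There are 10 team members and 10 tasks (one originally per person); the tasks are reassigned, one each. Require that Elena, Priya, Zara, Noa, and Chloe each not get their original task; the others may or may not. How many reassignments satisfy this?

Inclusion-exclusion on the 5 forbidden self-matches:
Σ_{j=0}^{5} (-1)^j C(5,j)(10-j)!
= C(5,0)·10! - C(5,1)·9! + C(5,2)·8! - C(5,3)·7! + C(5,4)·6! - C(5,5)·5!
= 3628800 - 1814400 + 403200 - 50400 + 3600 - 120
= 2170680

2170680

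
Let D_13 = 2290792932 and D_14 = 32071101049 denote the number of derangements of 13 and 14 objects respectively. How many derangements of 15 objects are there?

481066515734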